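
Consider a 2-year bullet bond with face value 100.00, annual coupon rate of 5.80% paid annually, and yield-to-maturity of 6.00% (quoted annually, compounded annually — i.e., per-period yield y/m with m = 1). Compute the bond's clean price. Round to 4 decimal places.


Answer: Price = 99.6333

Derivation:
Coupon per period c = face * coupon_rate / m = 5.800000
Periods per year m = 1; per-period yield y/m = 0.060000
Number of cashflows N = 2
Cashflows (t years, CF_t, discount factor 1/(1+y/m)^(m*t), PV):
  t = 1.0000: CF_t = 5.800000, DF = 0.943396, PV = 5.471698
  t = 2.0000: CF_t = 105.800000, DF = 0.889996, PV = 94.161623
Price P = sum_t PV_t = 99.633321


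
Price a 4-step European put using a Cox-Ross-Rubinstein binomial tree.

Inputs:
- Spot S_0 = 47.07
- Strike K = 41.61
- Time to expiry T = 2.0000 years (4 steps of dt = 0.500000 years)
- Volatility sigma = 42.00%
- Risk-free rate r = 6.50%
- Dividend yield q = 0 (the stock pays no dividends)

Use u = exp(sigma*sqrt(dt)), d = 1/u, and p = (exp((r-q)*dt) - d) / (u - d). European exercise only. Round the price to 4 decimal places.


dt = T/N = 0.500000
u = exp(sigma*sqrt(dt)) = 1.345795; d = 1/u = 0.743055
p = (exp((r-q)*dt) - d) / (u - d) = 0.481101
Discount per step: exp(-r*dt) = 0.968022
Stock lattice S(k, i) with i counting down-moves:
  k=0: S(0,0) = 47.0700
  k=1: S(1,0) = 63.3466; S(1,1) = 34.9756
  k=2: S(2,0) = 85.2515; S(2,1) = 47.0700; S(2,2) = 25.9888
  k=3: S(3,0) = 114.7310; S(3,1) = 63.3466; S(3,2) = 34.9756; S(3,3) = 19.3111
  k=4: S(4,0) = 154.4044; S(4,1) = 85.2515; S(4,2) = 47.0700; S(4,3) = 25.9888; S(4,4) = 14.3492
Terminal payoffs V(N, i) = max(K - S_T, 0):
  V(4,0) = 0.000000; V(4,1) = 0.000000; V(4,2) = 0.000000; V(4,3) = 15.621187; V(4,4) = 27.260767
Backward induction: V(k, i) = exp(-r*dt) * [p * V(k+1, i) + (1-p) * V(k+1, i+1)].
  V(3,0) = exp(-r*dt) * [p*0.000000 + (1-p)*0.000000] = 0.000000
  V(3,1) = exp(-r*dt) * [p*0.000000 + (1-p)*0.000000] = 0.000000
  V(3,2) = exp(-r*dt) * [p*0.000000 + (1-p)*15.621187] = 7.846615
  V(3,3) = exp(-r*dt) * [p*15.621187 + (1-p)*27.260767] = 20.968290
  V(2,0) = exp(-r*dt) * [p*0.000000 + (1-p)*0.000000] = 0.000000
  V(2,1) = exp(-r*dt) * [p*0.000000 + (1-p)*7.846615] = 3.941401
  V(2,2) = exp(-r*dt) * [p*7.846615 + (1-p)*20.968290] = 14.186794
  V(1,0) = exp(-r*dt) * [p*0.000000 + (1-p)*3.941401] = 1.979789
  V(1,1) = exp(-r*dt) * [p*3.941401 + (1-p)*14.186794] = 8.961686
  V(0,0) = exp(-r*dt) * [p*1.979789 + (1-p)*8.961686] = 5.423529

Answer: Price = V(0,0) = 5.4235


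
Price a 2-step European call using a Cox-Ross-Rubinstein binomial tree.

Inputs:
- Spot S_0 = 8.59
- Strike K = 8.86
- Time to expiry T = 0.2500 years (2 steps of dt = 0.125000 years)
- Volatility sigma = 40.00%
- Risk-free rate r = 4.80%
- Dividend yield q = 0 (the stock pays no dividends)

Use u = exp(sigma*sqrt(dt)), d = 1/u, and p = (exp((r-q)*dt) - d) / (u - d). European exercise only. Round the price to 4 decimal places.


Answer: Price = V(0,0) = 0.5921

Derivation:
dt = T/N = 0.125000
u = exp(sigma*sqrt(dt)) = 1.151910; d = 1/u = 0.868123
p = (exp((r-q)*dt) - d) / (u - d) = 0.485910
Discount per step: exp(-r*dt) = 0.994018
Stock lattice S(k, i) with i counting down-moves:
  k=0: S(0,0) = 8.5900
  k=1: S(1,0) = 9.8949; S(1,1) = 7.4572
  k=2: S(2,0) = 11.3980; S(2,1) = 8.5900; S(2,2) = 6.4738
Terminal payoffs V(N, i) = max(S_T - K, 0):
  V(2,0) = 2.538040; V(2,1) = 0.000000; V(2,2) = 0.000000
Backward induction: V(k, i) = exp(-r*dt) * [p * V(k+1, i) + (1-p) * V(k+1, i+1)].
  V(1,0) = exp(-r*dt) * [p*2.538040 + (1-p)*0.000000] = 1.225881
  V(1,1) = exp(-r*dt) * [p*0.000000 + (1-p)*0.000000] = 0.000000
  V(0,0) = exp(-r*dt) * [p*1.225881 + (1-p)*0.000000] = 0.592104


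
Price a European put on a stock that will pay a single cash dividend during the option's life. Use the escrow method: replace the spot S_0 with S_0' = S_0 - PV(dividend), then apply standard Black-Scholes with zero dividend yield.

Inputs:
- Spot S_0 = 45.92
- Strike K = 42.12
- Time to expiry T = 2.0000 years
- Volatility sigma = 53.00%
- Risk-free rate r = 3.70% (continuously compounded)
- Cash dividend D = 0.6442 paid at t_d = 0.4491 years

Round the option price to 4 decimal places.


Answer: Price = 9.4678

Derivation:
PV(D) = D * exp(-r * t_d) = 0.6442 * 0.98352060 = 0.63358397
S_0' = S_0 - PV(D) = 45.9200 - 0.63358397 = 45.28641603
d1 = (ln(S_0'/K) + (r + sigma^2/2)*T) / (sigma*sqrt(T)) = 0.57020081
d2 = d1 - sigma*sqrt(T) = -0.17933237
exp(-rT) = 0.92867169
N(-d1) = 0.28427075; N(-d2) = 0.57116164
P = K * exp(-rT) * N(-d2) - S_0' * N(-d1) = 42.1200 * 0.92867169 * 0.57116164 - 45.28641603 * 0.28427075 = 9.4678


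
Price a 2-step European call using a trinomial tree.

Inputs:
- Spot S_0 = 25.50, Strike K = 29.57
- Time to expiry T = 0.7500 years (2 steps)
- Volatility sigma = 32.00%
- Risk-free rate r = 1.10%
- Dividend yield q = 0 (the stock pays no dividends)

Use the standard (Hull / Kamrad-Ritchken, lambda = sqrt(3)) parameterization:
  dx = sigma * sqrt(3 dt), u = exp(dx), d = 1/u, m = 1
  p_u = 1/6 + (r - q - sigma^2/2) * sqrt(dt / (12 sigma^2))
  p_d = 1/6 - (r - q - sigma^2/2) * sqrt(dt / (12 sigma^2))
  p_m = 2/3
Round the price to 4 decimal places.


dt = T/N = 0.375000; dx = sigma*sqrt(3*dt) = 0.339411
u = exp(dx) = 1.404121; d = 1/u = 0.712189
p_u = 0.144459, p_m = 0.666667, p_d = 0.188874
Discount per step: exp(-r*dt) = 0.995883
Stock lattice S(k, j) with j the centered position index:
  k=0: S(0,+0) = 25.5000
  k=1: S(1,-1) = 18.1608; S(1,+0) = 25.5000; S(1,+1) = 35.8051
  k=2: S(2,-2) = 12.9340; S(2,-1) = 18.1608; S(2,+0) = 25.5000; S(2,+1) = 35.8051; S(2,+2) = 50.2746
Terminal payoffs V(N, j) = max(S_T - K, 0):
  V(2,-2) = 0.000000; V(2,-1) = 0.000000; V(2,+0) = 0.000000; V(2,+1) = 6.235077; V(2,+2) = 20.704649
Backward induction: V(k, j) = exp(-r*dt) * [p_u * V(k+1, j+1) + p_m * V(k+1, j) + p_d * V(k+1, j-1)]
  V(1,-1) = exp(-r*dt) * [p_u*0.000000 + p_m*0.000000 + p_d*0.000000] = 0.000000
  V(1,+0) = exp(-r*dt) * [p_u*6.235077 + p_m*0.000000 + p_d*0.000000] = 0.897006
  V(1,+1) = exp(-r*dt) * [p_u*20.704649 + p_m*6.235077 + p_d*0.000000] = 7.118270
  V(0,+0) = exp(-r*dt) * [p_u*7.118270 + p_m*0.897006 + p_d*0.000000] = 1.619608

Answer: Price = V(0,0) = 1.6196


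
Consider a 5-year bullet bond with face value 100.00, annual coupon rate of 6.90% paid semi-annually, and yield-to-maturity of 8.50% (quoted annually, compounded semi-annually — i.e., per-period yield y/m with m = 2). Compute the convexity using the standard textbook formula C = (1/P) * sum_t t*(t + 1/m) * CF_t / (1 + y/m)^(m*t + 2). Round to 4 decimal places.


Answer: Convexity = 20.5442

Derivation:
Coupon per period c = face * coupon_rate / m = 3.450000
Periods per year m = 2; per-period yield y/m = 0.042500
Number of cashflows N = 10
Cashflows (t years, CF_t, discount factor 1/(1+y/m)^(m*t), PV):
  t = 0.5000: CF_t = 3.450000, DF = 0.959233, PV = 3.309353
  t = 1.0000: CF_t = 3.450000, DF = 0.920127, PV = 3.174439
  t = 1.5000: CF_t = 3.450000, DF = 0.882616, PV = 3.045025
  t = 2.0000: CF_t = 3.450000, DF = 0.846634, PV = 2.920888
  t = 2.5000: CF_t = 3.450000, DF = 0.812119, PV = 2.801811
  t = 3.0000: CF_t = 3.450000, DF = 0.779011, PV = 2.687588
  t = 3.5000: CF_t = 3.450000, DF = 0.747253, PV = 2.578022
  t = 4.0000: CF_t = 3.450000, DF = 0.716789, PV = 2.472923
  t = 4.5000: CF_t = 3.450000, DF = 0.687568, PV = 2.372108
  t = 5.0000: CF_t = 103.450000, DF = 0.659537, PV = 68.229134
Price P = sum_t PV_t = 93.591290
Convexity numerator sum_t t*(t + 1/m) * CF_t / (1+y/m)^(m*t + 2):
  t = 0.5000: term = 1.522513
  t = 1.0000: term = 4.381331
  t = 1.5000: term = 8.405432
  t = 2.0000: term = 13.437941
  t = 2.5000: term = 19.335166
  t = 3.0000: term = 25.965691
  t = 3.5000: term = 33.209517
  t = 4.0000: term = 40.957266
  t = 4.5000: term = 49.109432
  t = 5.0000: term = 1726.435768
Convexity = (1/P) * sum = 1922.760057 / 93.591290 = 20.544220


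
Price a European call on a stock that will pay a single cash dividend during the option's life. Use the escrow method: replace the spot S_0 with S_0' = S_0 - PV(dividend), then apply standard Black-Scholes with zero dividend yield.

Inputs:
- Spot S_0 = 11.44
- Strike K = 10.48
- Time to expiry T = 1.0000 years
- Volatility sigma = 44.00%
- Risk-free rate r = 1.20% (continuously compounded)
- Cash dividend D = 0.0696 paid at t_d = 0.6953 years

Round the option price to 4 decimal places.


Answer: Price = 2.4415

Derivation:
PV(D) = D * exp(-r * t_d) = 0.0696 * 0.99169111 = 0.06902170
S_0' = S_0 - PV(D) = 11.4400 - 0.06902170 = 11.37097830
d1 = (ln(S_0'/K) + (r + sigma^2/2)*T) / (sigma*sqrt(T)) = 0.43271743
d2 = d1 - sigma*sqrt(T) = -0.00728257
exp(-rT) = 0.98807171
N(d1) = 0.66738997; N(d2) = 0.49709470
C = S_0' * N(d1) - K * exp(-rT) * N(d2) = 11.37097830 * 0.66738997 - 10.4800 * 0.98807171 * 0.49709470 = 2.4415


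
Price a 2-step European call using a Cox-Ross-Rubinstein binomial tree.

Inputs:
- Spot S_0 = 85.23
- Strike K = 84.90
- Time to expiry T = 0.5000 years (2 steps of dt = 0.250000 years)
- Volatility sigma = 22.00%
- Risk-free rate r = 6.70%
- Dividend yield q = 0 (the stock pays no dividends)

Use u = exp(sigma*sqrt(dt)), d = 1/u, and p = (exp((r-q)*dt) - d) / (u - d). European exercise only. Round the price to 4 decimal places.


Answer: Price = V(0,0) = 6.3707

Derivation:
dt = T/N = 0.250000
u = exp(sigma*sqrt(dt)) = 1.116278; d = 1/u = 0.895834
p = (exp((r-q)*dt) - d) / (u - d) = 0.549151
Discount per step: exp(-r*dt) = 0.983390
Stock lattice S(k, i) with i counting down-moves:
  k=0: S(0,0) = 85.2300
  k=1: S(1,0) = 95.1404; S(1,1) = 76.3519
  k=2: S(2,0) = 106.2031; S(2,1) = 85.2300; S(2,2) = 68.3987
Terminal payoffs V(N, i) = max(S_T - K, 0):
  V(2,0) = 21.303120; V(2,1) = 0.330000; V(2,2) = 0.000000
Backward induction: V(k, i) = exp(-r*dt) * [p * V(k+1, i) + (1-p) * V(k+1, i+1)].
  V(1,0) = exp(-r*dt) * [p*21.303120 + (1-p)*0.330000] = 11.650611
  V(1,1) = exp(-r*dt) * [p*0.330000 + (1-p)*0.000000] = 0.178210
  V(0,0) = exp(-r*dt) * [p*11.650611 + (1-p)*0.178210] = 6.370679


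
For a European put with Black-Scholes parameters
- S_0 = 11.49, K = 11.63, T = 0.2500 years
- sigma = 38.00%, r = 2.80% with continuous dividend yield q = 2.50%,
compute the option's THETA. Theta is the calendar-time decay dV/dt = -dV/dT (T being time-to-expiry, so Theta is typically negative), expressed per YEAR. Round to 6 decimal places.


Answer: Theta = -1.687084

Derivation:
d1 = 0.0352059228; d2 = -0.1547940772
phi(d1) = 0.3986951211; exp(-qT) = 0.9937694906; exp(-rT) = 0.9930244429
Theta = -S*exp(-qT)*phi(d1)*sigma/(2*sqrt(T)) + r*K*exp(-rT)*N(-d2) - q*S*exp(-qT)*N(-d1)
N(-d1) = 0.4859577697; N(-d2) = 0.5615081697; sqrt(T) = 0.5000000000
Term 1 = -11.4900 * 0.9937694906 * 0.3986951211 * 0.3800 / (2 * 0.5000000000) = -1.7299366752
Term 2 = 0.0280 * 11.6300 * 0.9930244429 * 0.5615081697 = 0.1815740431
Term 3 = -0.0250 * 11.4900 * 0.9937694906 * 0.4859577697 = -0.1387216440
Theta = -1.7299366752 + (0.1815740431) + (-0.1387216440) = -1.687084


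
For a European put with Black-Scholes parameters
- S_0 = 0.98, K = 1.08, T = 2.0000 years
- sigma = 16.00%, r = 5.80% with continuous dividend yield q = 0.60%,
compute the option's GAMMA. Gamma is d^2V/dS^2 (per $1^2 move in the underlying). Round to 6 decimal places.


d1 = 0.1433493339; d2 = -0.0829248361
phi(d1) = 0.3948643270; exp(-qT) = 0.9880717129; exp(-rT) = 0.8904752233
Gamma = exp(-qT) * phi(d1) / (S * sigma * sqrt(T)) = 0.9880717129 * 0.3948643270 / (0.9800 * 0.1600 * 1.4142135624) = 1.759443

Answer: Gamma = 1.759443


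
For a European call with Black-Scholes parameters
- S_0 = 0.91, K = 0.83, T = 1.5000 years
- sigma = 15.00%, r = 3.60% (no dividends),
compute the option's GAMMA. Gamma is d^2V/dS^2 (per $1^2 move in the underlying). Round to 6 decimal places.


d1 = 0.8866820757; d2 = 0.7029703450
phi(d1) = 0.2692698924; exp(-qT) = 1.0000000000; exp(-rT) = 0.9474321065
Gamma = exp(-qT) * phi(d1) / (S * sigma * sqrt(T)) = 1.0000000000 * 0.2692698924 / (0.9100 * 0.1500 * 1.2247448714) = 1.610681

Answer: Gamma = 1.610681


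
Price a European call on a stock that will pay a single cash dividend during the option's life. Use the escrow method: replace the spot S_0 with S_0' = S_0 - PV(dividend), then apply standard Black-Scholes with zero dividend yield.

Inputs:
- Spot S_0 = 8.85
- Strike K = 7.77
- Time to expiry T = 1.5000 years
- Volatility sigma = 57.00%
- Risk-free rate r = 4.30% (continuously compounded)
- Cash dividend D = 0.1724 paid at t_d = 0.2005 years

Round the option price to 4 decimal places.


PV(D) = D * exp(-r * t_d) = 0.1724 * 0.99141556 = 0.17092004
S_0' = S_0 - PV(D) = 8.8500 - 0.17092004 = 8.67907996
d1 = (ln(S_0'/K) + (r + sigma^2/2)*T) / (sigma*sqrt(T)) = 0.59993929
d2 = d1 - sigma*sqrt(T) = -0.09816529
exp(-rT) = 0.93753611
N(d1) = 0.72572665; N(d2) = 0.46090052
C = S_0' * N(d1) - K * exp(-rT) * N(d2) = 8.67907996 * 0.72572665 - 7.7700 * 0.93753611 * 0.46090052 = 2.9411

Answer: Price = 2.9411


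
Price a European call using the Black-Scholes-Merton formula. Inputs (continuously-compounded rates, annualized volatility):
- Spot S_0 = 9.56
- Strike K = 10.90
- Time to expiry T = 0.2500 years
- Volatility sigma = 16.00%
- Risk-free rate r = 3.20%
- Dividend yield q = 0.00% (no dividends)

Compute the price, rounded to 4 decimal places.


d1 = (ln(S/K) + (r - q + 0.5*sigma^2) * T) / (sigma * sqrt(T)) = -1.49968828
d2 = d1 - sigma * sqrt(T) = -1.57968828
exp(-rT) = 0.99203191; exp(-qT) = 1.00000000
C = S_0 * exp(-qT) * N(d1) - K * exp(-rT) * N(d2)
N(d1) = 0.06684758; N(d2) = 0.05708914
C = 9.5600 * 1.00000000 * 0.06684758 - 10.9000 * 0.99203191 * 0.05708914 = 0.0217

Answer: Price = 0.0217


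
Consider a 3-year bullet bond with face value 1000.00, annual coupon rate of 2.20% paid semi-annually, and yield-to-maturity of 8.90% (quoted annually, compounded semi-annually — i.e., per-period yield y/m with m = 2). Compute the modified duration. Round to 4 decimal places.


Answer: Modified duration = 2.7858

Derivation:
Coupon per period c = face * coupon_rate / m = 11.000000
Periods per year m = 2; per-period yield y/m = 0.044500
Number of cashflows N = 6
Cashflows (t years, CF_t, discount factor 1/(1+y/m)^(m*t), PV):
  t = 0.5000: CF_t = 11.000000, DF = 0.957396, PV = 10.531355
  t = 1.0000: CF_t = 11.000000, DF = 0.916607, PV = 10.082676
  t = 1.5000: CF_t = 11.000000, DF = 0.877556, PV = 9.653112
  t = 2.0000: CF_t = 11.000000, DF = 0.840168, PV = 9.241850
  t = 2.5000: CF_t = 11.000000, DF = 0.804374, PV = 8.848109
  t = 3.0000: CF_t = 1011.000000, DF = 0.770104, PV = 778.575063
Price P = sum_t PV_t = 826.932165
First compute Macaulay numerator sum_t t * PV_t:
  t * PV_t at t = 0.5000: 5.265677
  t * PV_t at t = 1.0000: 10.082676
  t * PV_t at t = 1.5000: 14.479668
  t * PV_t at t = 2.0000: 18.483700
  t * PV_t at t = 2.5000: 22.120272
  t * PV_t at t = 3.0000: 2335.725190
Macaulay duration D = 2406.157183 / 826.932165 = 2.909739
Modified duration = D / (1 + y/m) = 2.909739 / (1 + 0.044500) = 2.785773


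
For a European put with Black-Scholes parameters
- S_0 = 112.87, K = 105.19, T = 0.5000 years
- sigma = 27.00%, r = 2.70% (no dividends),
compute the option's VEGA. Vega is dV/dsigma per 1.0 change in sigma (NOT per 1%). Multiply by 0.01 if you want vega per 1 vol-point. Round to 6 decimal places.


Answer: Vega = 27.590365

Derivation:
d1 = 0.5352718468; d2 = 0.3443530159
phi(d1) = 0.3456956525; exp(-qT) = 1.0000000000; exp(-rT) = 0.9865907163
Vega = S * exp(-qT) * phi(d1) * sqrt(T) = 112.8700 * 1.0000000000 * 0.3456956525 * 0.7071067812 = 27.590365


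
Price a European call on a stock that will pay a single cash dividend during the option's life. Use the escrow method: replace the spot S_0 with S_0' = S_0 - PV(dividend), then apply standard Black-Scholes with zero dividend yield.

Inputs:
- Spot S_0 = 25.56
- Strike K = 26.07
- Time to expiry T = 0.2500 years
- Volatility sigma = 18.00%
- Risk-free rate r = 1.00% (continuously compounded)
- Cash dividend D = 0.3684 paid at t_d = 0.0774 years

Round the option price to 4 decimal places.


PV(D) = D * exp(-r * t_d) = 0.3684 * 0.99922630 = 0.36811497
S_0' = S_0 - PV(D) = 25.5600 - 0.36811497 = 25.19188503
d1 = (ln(S_0'/K) + (r + sigma^2/2)*T) / (sigma*sqrt(T)) = -0.30792564
d2 = d1 - sigma*sqrt(T) = -0.39792564
exp(-rT) = 0.99750312
N(d1) = 0.37906946; N(d2) = 0.34534250
C = S_0' * N(d1) - K * exp(-rT) * N(d2) = 25.19188503 * 0.37906946 - 26.0700 * 0.99750312 * 0.34534250 = 0.5689

Answer: Price = 0.5689


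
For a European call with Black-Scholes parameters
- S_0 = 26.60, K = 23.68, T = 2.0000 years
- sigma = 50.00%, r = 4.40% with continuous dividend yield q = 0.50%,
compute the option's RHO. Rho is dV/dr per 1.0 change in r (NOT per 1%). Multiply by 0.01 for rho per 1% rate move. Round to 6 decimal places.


Answer: Rho = 20.323216

Derivation:
d1 = 0.6283073753; d2 = -0.0787994058
phi(d1) = 0.3274815334; exp(-qT) = 0.9900498337; exp(-rT) = 0.9157608767
N(d2) = 0.4685960883
Rho = K*T*exp(-rT)*N(d2) = 23.6800 * 2.0000 * 0.9157608767 * 0.4685960883 = 20.323216


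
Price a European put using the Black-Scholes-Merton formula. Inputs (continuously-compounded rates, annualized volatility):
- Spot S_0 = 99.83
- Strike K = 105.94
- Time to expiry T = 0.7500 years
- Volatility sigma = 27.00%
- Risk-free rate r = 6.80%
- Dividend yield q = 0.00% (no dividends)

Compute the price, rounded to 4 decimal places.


Answer: Price = 9.7578

Derivation:
d1 = (ln(S/K) + (r - q + 0.5*sigma^2) * T) / (sigma * sqrt(T)) = 0.08097164
d2 = d1 - sigma * sqrt(T) = -0.15285522
exp(-rT) = 0.95027867; exp(-qT) = 1.00000000
P = K * exp(-rT) * N(-d2) - S_0 * exp(-qT) * N(-d1)
N(-d1) = 0.46773225; N(-d2) = 0.56074378
P = 105.9400 * 0.95027867 * 0.56074378 - 99.8300 * 1.00000000 * 0.46773225 = 9.7578


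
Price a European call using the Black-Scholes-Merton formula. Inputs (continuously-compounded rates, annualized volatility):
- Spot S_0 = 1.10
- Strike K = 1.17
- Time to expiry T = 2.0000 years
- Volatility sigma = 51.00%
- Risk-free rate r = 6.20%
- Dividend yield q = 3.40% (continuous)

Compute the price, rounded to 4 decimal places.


d1 = (ln(S/K) + (r - q + 0.5*sigma^2) * T) / (sigma * sqrt(T)) = 0.35273042
d2 = d1 - sigma * sqrt(T) = -0.36851850
exp(-rT) = 0.88337984; exp(-qT) = 0.93426047
C = S_0 * exp(-qT) * N(d1) - K * exp(-rT) * N(d2)
N(d1) = 0.63785472; N(d2) = 0.35624333
C = 1.1000 * 0.93426047 * 0.63785472 - 1.1700 * 0.88337984 * 0.35624333 = 0.2873

Answer: Price = 0.2873


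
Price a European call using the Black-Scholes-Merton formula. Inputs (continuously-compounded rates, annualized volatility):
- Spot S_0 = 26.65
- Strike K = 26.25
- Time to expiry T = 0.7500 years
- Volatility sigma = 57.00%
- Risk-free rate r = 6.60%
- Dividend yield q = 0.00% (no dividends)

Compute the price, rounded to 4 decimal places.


d1 = (ln(S/K) + (r - q + 0.5*sigma^2) * T) / (sigma * sqrt(T)) = 0.37773022
d2 = d1 - sigma * sqrt(T) = -0.11590426
exp(-rT) = 0.95170516; exp(-qT) = 1.00000000
C = S_0 * exp(-qT) * N(d1) - K * exp(-rT) * N(d2)
N(d1) = 0.64718449; N(d2) = 0.45386421
C = 26.6500 * 1.00000000 * 0.64718449 - 26.2500 * 0.95170516 * 0.45386421 = 5.9089

Answer: Price = 5.9089


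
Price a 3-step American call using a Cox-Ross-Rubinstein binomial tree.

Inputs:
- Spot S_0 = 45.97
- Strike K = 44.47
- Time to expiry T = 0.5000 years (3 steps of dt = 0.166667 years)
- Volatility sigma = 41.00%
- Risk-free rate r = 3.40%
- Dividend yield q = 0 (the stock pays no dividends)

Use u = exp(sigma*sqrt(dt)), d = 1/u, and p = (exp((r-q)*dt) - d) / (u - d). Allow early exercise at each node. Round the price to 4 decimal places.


dt = T/N = 0.166667
u = exp(sigma*sqrt(dt)) = 1.182206; d = 1/u = 0.845877
p = (exp((r-q)*dt) - d) / (u - d) = 0.475148
Discount per step: exp(-r*dt) = 0.994349
Stock lattice S(k, i) with i counting down-moves:
  k=0: S(0,0) = 45.9700
  k=1: S(1,0) = 54.3460; S(1,1) = 38.8849
  k=2: S(2,0) = 64.2481; S(2,1) = 45.9700; S(2,2) = 32.8919
  k=3: S(3,0) = 75.9545; S(3,1) = 54.3460; S(3,2) = 38.8849; S(3,3) = 27.8225
Terminal payoffs V(N, i) = max(S_T - K, 0):
  V(3,0) = 31.484495; V(3,1) = 9.875989; V(3,2) = 0.000000; V(3,3) = 0.000000
Backward induction: V(k, i) = exp(-r*dt) * [p * V(k+1, i) + (1-p) * V(k+1, i+1)]; then take max(V_cont, immediate exercise) for American.
  V(2,0) = exp(-r*dt) * [p*31.484495 + (1-p)*9.875989] = 20.029413; exercise = 19.778129; V(2,0) = max -> 20.029413
  V(2,1) = exp(-r*dt) * [p*9.875989 + (1-p)*0.000000] = 4.666044; exercise = 1.500000; V(2,1) = max -> 4.666044
  V(2,2) = exp(-r*dt) * [p*0.000000 + (1-p)*0.000000] = 0.000000; exercise = 0.000000; V(2,2) = max -> 0.000000
  V(1,0) = exp(-r*dt) * [p*20.029413 + (1-p)*4.666044] = 11.898309; exercise = 9.875989; V(1,0) = max -> 11.898309
  V(1,1) = exp(-r*dt) * [p*4.666044 + (1-p)*0.000000] = 2.204536; exercise = 0.000000; V(1,1) = max -> 2.204536
  V(0,0) = exp(-r*dt) * [p*11.898309 + (1-p)*2.204536] = 6.772033; exercise = 1.500000; V(0,0) = max -> 6.772033

Answer: Price = V(0,0) = 6.7720


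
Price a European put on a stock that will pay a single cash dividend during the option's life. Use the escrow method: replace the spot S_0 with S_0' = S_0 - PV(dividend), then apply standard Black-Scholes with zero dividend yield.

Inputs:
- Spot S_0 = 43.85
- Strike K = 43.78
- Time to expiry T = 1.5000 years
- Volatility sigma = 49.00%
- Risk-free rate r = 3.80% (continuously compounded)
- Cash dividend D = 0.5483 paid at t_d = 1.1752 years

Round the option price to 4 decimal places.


PV(D) = D * exp(-r * t_d) = 0.5483 * 0.95632487 = 0.52435293
S_0' = S_0 - PV(D) = 43.8500 - 0.52435293 = 43.32564707
d1 = (ln(S_0'/K) + (r + sigma^2/2)*T) / (sigma*sqrt(T)) = 0.37765913
d2 = d1 - sigma*sqrt(T) = -0.22246586
exp(-rT) = 0.94459407
N(-d1) = 0.35284192; N(-d2) = 0.58802438
P = K * exp(-rT) * N(-d2) - S_0' * N(-d1) = 43.7800 * 0.94459407 * 0.58802438 - 43.32564707 * 0.35284192 = 9.0302

Answer: Price = 9.0302


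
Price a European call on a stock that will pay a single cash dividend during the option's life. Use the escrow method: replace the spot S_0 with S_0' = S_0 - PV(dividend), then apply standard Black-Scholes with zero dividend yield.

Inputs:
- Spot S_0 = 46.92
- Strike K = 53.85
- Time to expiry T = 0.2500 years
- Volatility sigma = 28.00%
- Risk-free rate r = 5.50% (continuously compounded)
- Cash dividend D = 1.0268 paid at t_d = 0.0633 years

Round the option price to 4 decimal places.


PV(D) = D * exp(-r * t_d) = 1.0268 * 0.99652455 = 1.02323141
S_0' = S_0 - PV(D) = 46.9200 - 1.02323141 = 45.89676859
d1 = (ln(S_0'/K) + (r + sigma^2/2)*T) / (sigma*sqrt(T)) = -0.97326922
d2 = d1 - sigma*sqrt(T) = -1.11326922
exp(-rT) = 0.98634410
N(d1) = 0.16520976; N(d2) = 0.13279641
C = S_0' * N(d1) - K * exp(-rT) * N(d2) = 45.89676859 * 0.16520976 - 53.8500 * 0.98634410 * 0.13279641 = 0.5292

Answer: Price = 0.5292


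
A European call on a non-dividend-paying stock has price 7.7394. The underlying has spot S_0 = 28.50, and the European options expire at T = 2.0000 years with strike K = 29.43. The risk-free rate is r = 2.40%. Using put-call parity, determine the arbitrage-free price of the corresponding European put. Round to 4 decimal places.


Answer: Put price = 7.2901

Derivation:
Put-call parity: C - P = S_0 * exp(-qT) - K * exp(-rT).
S_0 * exp(-qT) = 28.5000 * 1.00000000 = 28.50000000
K * exp(-rT) = 29.4300 * 0.95313379 = 28.05072735
P = C - S*exp(-qT) + K*exp(-rT)
P = 7.7394 - 28.50000000 + 28.05072735 = 7.2901


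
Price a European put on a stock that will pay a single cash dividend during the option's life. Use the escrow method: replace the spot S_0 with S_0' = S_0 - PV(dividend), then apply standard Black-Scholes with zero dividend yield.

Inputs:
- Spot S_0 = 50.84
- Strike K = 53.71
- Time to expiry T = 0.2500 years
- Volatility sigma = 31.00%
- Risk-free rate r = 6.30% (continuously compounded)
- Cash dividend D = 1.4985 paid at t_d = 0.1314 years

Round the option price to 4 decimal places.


Answer: Price = 5.2214

Derivation:
PV(D) = D * exp(-r * t_d) = 1.4985 * 0.99175597 = 1.48614632
S_0' = S_0 - PV(D) = 50.8400 - 1.48614632 = 49.35385368
d1 = (ln(S_0'/K) + (r + sigma^2/2)*T) / (sigma*sqrt(T)) = -0.36658614
d2 = d1 - sigma*sqrt(T) = -0.52158614
exp(-rT) = 0.98437338
N(-d1) = 0.64303613; N(-d2) = 0.69902074
P = K * exp(-rT) * N(-d2) - S_0' * N(-d1) = 53.7100 * 0.98437338 * 0.69902074 - 49.35385368 * 0.64303613 = 5.2214


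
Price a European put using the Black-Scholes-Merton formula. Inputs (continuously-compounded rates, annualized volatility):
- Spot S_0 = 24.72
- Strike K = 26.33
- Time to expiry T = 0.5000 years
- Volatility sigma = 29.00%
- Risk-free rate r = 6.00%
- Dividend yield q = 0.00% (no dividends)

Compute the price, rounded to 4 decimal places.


d1 = (ln(S/K) + (r - q + 0.5*sigma^2) * T) / (sigma * sqrt(T)) = -0.05886708
d2 = d1 - sigma * sqrt(T) = -0.26392805
exp(-rT) = 0.97044553; exp(-qT) = 1.00000000
P = K * exp(-rT) * N(-d2) - S_0 * exp(-qT) * N(-d1)
N(-d1) = 0.52347101; N(-d2) = 0.60408232
P = 26.3300 * 0.97044553 * 0.60408232 - 24.7200 * 1.00000000 * 0.52347101 = 2.4952

Answer: Price = 2.4952


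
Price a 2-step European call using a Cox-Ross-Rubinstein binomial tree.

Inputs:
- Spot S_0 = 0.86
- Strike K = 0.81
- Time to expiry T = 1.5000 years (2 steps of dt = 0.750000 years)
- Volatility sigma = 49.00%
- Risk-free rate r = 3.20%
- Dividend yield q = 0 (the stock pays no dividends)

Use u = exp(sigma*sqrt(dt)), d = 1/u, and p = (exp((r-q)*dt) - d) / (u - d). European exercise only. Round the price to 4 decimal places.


Answer: Price = V(0,0) = 0.2281

Derivation:
dt = T/N = 0.750000
u = exp(sigma*sqrt(dt)) = 1.528600; d = 1/u = 0.654193
p = (exp((r-q)*dt) - d) / (u - d) = 0.423255
Discount per step: exp(-r*dt) = 0.976286
Stock lattice S(k, i) with i counting down-moves:
  k=0: S(0,0) = 0.8600
  k=1: S(1,0) = 1.3146; S(1,1) = 0.5626
  k=2: S(2,0) = 2.0095; S(2,1) = 0.8600; S(2,2) = 0.3681
Terminal payoffs V(N, i) = max(S_T - K, 0):
  V(2,0) = 1.199492; V(2,1) = 0.050000; V(2,2) = 0.000000
Backward induction: V(k, i) = exp(-r*dt) * [p * V(k+1, i) + (1-p) * V(k+1, i+1)].
  V(1,0) = exp(-r*dt) * [p*1.199492 + (1-p)*0.050000] = 0.523805
  V(1,1) = exp(-r*dt) * [p*0.050000 + (1-p)*0.000000] = 0.020661
  V(0,0) = exp(-r*dt) * [p*0.523805 + (1-p)*0.020661] = 0.228079


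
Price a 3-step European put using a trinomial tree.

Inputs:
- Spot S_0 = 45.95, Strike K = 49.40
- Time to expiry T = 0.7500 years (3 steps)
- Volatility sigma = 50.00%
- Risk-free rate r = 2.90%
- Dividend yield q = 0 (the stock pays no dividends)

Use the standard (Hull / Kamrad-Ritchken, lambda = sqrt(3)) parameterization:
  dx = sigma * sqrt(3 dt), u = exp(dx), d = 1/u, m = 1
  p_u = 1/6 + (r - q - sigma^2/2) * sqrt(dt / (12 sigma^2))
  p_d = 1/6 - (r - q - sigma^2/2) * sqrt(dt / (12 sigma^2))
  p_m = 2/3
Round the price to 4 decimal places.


dt = T/N = 0.250000; dx = sigma*sqrt(3*dt) = 0.433013
u = exp(dx) = 1.541896; d = 1/u = 0.648552
p_u = 0.138954, p_m = 0.666667, p_d = 0.194379
Discount per step: exp(-r*dt) = 0.992776
Stock lattice S(k, j) with j the centered position index:
  k=0: S(0,+0) = 45.9500
  k=1: S(1,-1) = 29.8010; S(1,+0) = 45.9500; S(1,+1) = 70.8501
  k=2: S(2,-2) = 19.3275; S(2,-1) = 29.8010; S(2,+0) = 45.9500; S(2,+1) = 70.8501; S(2,+2) = 109.2435
  k=3: S(3,-3) = 12.5349; S(3,-2) = 19.3275; S(3,-1) = 29.8010; S(3,+0) = 45.9500; S(3,+1) = 70.8501; S(3,+2) = 109.2435; S(3,+3) = 168.4421
Terminal payoffs V(N, j) = max(K - S_T, 0):
  V(3,-3) = 36.865113; V(3,-2) = 30.072510; V(3,-1) = 19.599024; V(3,+0) = 3.450000; V(3,+1) = 0.000000; V(3,+2) = 0.000000; V(3,+3) = 0.000000
Backward induction: V(k, j) = exp(-r*dt) * [p_u * V(k+1, j+1) + p_m * V(k+1, j) + p_d * V(k+1, j-1)]
  V(2,-2) = exp(-r*dt) * [p_u*19.599024 + p_m*30.072510 + p_d*36.865113] = 29.721259
  V(2,-1) = exp(-r*dt) * [p_u*3.450000 + p_m*19.599024 + p_d*30.072510] = 19.250810
  V(2,+0) = exp(-r*dt) * [p_u*0.000000 + p_m*3.450000 + p_d*19.599024] = 6.065513
  V(2,+1) = exp(-r*dt) * [p_u*0.000000 + p_m*0.000000 + p_d*3.450000] = 0.665765
  V(2,+2) = exp(-r*dt) * [p_u*0.000000 + p_m*0.000000 + p_d*0.000000] = 0.000000
  V(1,-1) = exp(-r*dt) * [p_u*6.065513 + p_m*19.250810 + p_d*29.721259] = 19.313372
  V(1,+0) = exp(-r*dt) * [p_u*0.665765 + p_m*6.065513 + p_d*19.250810] = 7.821239
  V(1,+1) = exp(-r*dt) * [p_u*0.000000 + p_m*0.665765 + p_d*6.065513] = 1.611131
  V(0,+0) = exp(-r*dt) * [p_u*1.611131 + p_m*7.821239 + p_d*19.313372] = 9.125753

Answer: Price = V(0,0) = 9.1258


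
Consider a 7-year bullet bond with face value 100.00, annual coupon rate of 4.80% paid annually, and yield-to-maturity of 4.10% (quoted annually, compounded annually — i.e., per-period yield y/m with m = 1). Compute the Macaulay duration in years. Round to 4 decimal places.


Coupon per period c = face * coupon_rate / m = 4.800000
Periods per year m = 1; per-period yield y/m = 0.041000
Number of cashflows N = 7
Cashflows (t years, CF_t, discount factor 1/(1+y/m)^(m*t), PV):
  t = 1.0000: CF_t = 4.800000, DF = 0.960615, PV = 4.610951
  t = 2.0000: CF_t = 4.800000, DF = 0.922781, PV = 4.429348
  t = 3.0000: CF_t = 4.800000, DF = 0.886437, PV = 4.254897
  t = 4.0000: CF_t = 4.800000, DF = 0.851524, PV = 4.087317
  t = 5.0000: CF_t = 4.800000, DF = 0.817987, PV = 3.926337
  t = 6.0000: CF_t = 4.800000, DF = 0.785770, PV = 3.771698
  t = 7.0000: CF_t = 104.800000, DF = 0.754823, PV = 79.105408
Price P = sum_t PV_t = 104.185956
Macaulay numerator sum_t t * PV_t:
  t * PV_t at t = 1.0000: 4.610951
  t * PV_t at t = 2.0000: 8.858696
  t * PV_t at t = 3.0000: 12.764691
  t * PV_t at t = 4.0000: 16.349268
  t * PV_t at t = 5.0000: 19.631686
  t * PV_t at t = 6.0000: 22.630185
  t * PV_t at t = 7.0000: 553.737858
Macaulay duration D = (sum_t t * PV_t) / P = 638.583334 / 104.185956 = 6.129265

Answer: Macaulay duration = 6.1293 years


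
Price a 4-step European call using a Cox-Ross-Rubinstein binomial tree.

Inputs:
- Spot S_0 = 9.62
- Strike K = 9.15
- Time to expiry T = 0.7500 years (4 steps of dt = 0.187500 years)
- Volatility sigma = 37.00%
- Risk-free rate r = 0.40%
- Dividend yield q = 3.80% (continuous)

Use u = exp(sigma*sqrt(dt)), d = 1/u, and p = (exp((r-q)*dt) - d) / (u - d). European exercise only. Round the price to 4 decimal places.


Answer: Price = V(0,0) = 1.2938

Derivation:
dt = T/N = 0.187500
u = exp(sigma*sqrt(dt)) = 1.173763; d = 1/u = 0.851961
p = (exp((r-q)*dt) - d) / (u - d) = 0.440284
Discount per step: exp(-r*dt) = 0.999250
Stock lattice S(k, i) with i counting down-moves:
  k=0: S(0,0) = 9.6200
  k=1: S(1,0) = 11.2916; S(1,1) = 8.1959
  k=2: S(2,0) = 13.2537; S(2,1) = 9.6200; S(2,2) = 6.9826
  k=3: S(3,0) = 15.5567; S(3,1) = 11.2916; S(3,2) = 8.1959; S(3,3) = 5.9489
  k=4: S(4,0) = 18.2598; S(4,1) = 13.2537; S(4,2) = 9.6200; S(4,3) = 6.9826; S(4,4) = 5.0682
Terminal payoffs V(N, i) = max(S_T - K, 0):
  V(4,0) = 9.109821; V(4,1) = 4.103659; V(4,2) = 0.470000; V(4,3) = 0.000000; V(4,4) = 0.000000
Backward induction: V(k, i) = exp(-r*dt) * [p * V(k+1, i) + (1-p) * V(k+1, i+1)].
  V(3,0) = exp(-r*dt) * [p*9.109821 + (1-p)*4.103659] = 6.303065
  V(3,1) = exp(-r*dt) * [p*4.103659 + (1-p)*0.470000] = 2.068292
  V(3,2) = exp(-r*dt) * [p*0.470000 + (1-p)*0.000000] = 0.206779
  V(3,3) = exp(-r*dt) * [p*0.000000 + (1-p)*0.000000] = 0.000000
  V(2,0) = exp(-r*dt) * [p*6.303065 + (1-p)*2.068292] = 3.929848
  V(2,1) = exp(-r*dt) * [p*2.068292 + (1-p)*0.206779] = 1.025604
  V(2,2) = exp(-r*dt) * [p*0.206779 + (1-p)*0.000000] = 0.090973
  V(1,0) = exp(-r*dt) * [p*3.929848 + (1-p)*1.025604] = 2.302570
  V(1,1) = exp(-r*dt) * [p*1.025604 + (1-p)*0.090973] = 0.502100
  V(0,0) = exp(-r*dt) * [p*2.302570 + (1-p)*0.502100] = 1.293848


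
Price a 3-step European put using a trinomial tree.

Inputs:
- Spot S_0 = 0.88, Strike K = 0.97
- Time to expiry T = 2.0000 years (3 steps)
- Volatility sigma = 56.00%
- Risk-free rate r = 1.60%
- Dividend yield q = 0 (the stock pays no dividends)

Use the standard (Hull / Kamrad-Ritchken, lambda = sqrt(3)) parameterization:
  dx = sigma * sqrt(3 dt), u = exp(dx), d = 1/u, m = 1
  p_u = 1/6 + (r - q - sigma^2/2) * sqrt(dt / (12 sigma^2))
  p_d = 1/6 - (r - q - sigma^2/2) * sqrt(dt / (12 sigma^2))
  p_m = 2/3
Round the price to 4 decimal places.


Answer: Price = V(0,0) = 0.2981

Derivation:
dt = T/N = 0.666667; dx = sigma*sqrt(3*dt) = 0.791960
u = exp(dx) = 2.207718; d = 1/u = 0.452956
p_u = 0.107404, p_m = 0.666667, p_d = 0.225929
Discount per step: exp(-r*dt) = 0.989390
Stock lattice S(k, j) with j the centered position index:
  k=0: S(0,+0) = 0.8800
  k=1: S(1,-1) = 0.3986; S(1,+0) = 0.8800; S(1,+1) = 1.9428
  k=2: S(2,-2) = 0.1805; S(2,-1) = 0.3986; S(2,+0) = 0.8800; S(2,+1) = 1.9428; S(2,+2) = 4.2891
  k=3: S(3,-3) = 0.0818; S(3,-2) = 0.1805; S(3,-1) = 0.3986; S(3,+0) = 0.8800; S(3,+1) = 1.9428; S(3,+2) = 4.2891; S(3,+3) = 9.4692
Terminal payoffs V(N, j) = max(K - S_T, 0):
  V(3,-3) = 0.888219; V(3,-2) = 0.789451; V(3,-1) = 0.571398; V(3,+0) = 0.090000; V(3,+1) = 0.000000; V(3,+2) = 0.000000; V(3,+3) = 0.000000
Backward induction: V(k, j) = exp(-r*dt) * [p_u * V(k+1, j+1) + p_m * V(k+1, j) + p_d * V(k+1, j-1)]
  V(2,-2) = exp(-r*dt) * [p_u*0.571398 + p_m*0.789451 + p_d*0.888219] = 0.779981
  V(2,-1) = exp(-r*dt) * [p_u*0.090000 + p_m*0.571398 + p_d*0.789451] = 0.562922
  V(2,+0) = exp(-r*dt) * [p_u*0.000000 + p_m*0.090000 + p_d*0.571398] = 0.187089
  V(2,+1) = exp(-r*dt) * [p_u*0.000000 + p_m*0.000000 + p_d*0.090000] = 0.020118
  V(2,+2) = exp(-r*dt) * [p_u*0.000000 + p_m*0.000000 + p_d*0.000000] = 0.000000
  V(1,-1) = exp(-r*dt) * [p_u*0.187089 + p_m*0.562922 + p_d*0.779981] = 0.565531
  V(1,+0) = exp(-r*dt) * [p_u*0.020118 + p_m*0.187089 + p_d*0.562922] = 0.251372
  V(1,+1) = exp(-r*dt) * [p_u*0.000000 + p_m*0.020118 + p_d*0.187089] = 0.055090
  V(0,+0) = exp(-r*dt) * [p_u*0.055090 + p_m*0.251372 + p_d*0.565531] = 0.298071


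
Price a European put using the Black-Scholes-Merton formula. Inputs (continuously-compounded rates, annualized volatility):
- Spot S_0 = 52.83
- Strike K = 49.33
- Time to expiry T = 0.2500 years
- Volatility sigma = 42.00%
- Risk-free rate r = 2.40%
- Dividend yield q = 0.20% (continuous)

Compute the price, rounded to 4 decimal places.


d1 = (ln(S/K) + (r - q + 0.5*sigma^2) * T) / (sigma * sqrt(T)) = 0.45760379
d2 = d1 - sigma * sqrt(T) = 0.24760379
exp(-rT) = 0.99401796; exp(-qT) = 0.99950012
P = K * exp(-rT) * N(-d2) - S_0 * exp(-qT) * N(-d1)
N(-d1) = 0.32361856; N(-d2) = 0.40222049
P = 49.3300 * 0.99401796 * 0.40222049 - 52.8300 * 0.99950012 * 0.32361856 = 2.6346

Answer: Price = 2.6346


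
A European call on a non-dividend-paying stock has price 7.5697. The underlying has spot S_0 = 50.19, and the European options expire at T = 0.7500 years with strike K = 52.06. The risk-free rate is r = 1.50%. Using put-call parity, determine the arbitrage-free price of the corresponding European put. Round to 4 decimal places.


Put-call parity: C - P = S_0 * exp(-qT) - K * exp(-rT).
S_0 * exp(-qT) = 50.1900 * 1.00000000 = 50.19000000
K * exp(-rT) = 52.0600 * 0.98881304 = 51.47760710
P = C - S*exp(-qT) + K*exp(-rT)
P = 7.5697 - 50.19000000 + 51.47760710 = 8.8573

Answer: Put price = 8.8573


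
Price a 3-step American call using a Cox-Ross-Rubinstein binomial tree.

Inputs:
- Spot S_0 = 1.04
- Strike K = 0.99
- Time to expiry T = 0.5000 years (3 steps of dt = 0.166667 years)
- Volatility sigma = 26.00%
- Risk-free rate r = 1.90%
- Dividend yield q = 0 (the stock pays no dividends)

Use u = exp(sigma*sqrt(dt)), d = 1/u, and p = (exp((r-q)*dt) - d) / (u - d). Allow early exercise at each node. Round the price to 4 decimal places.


Answer: Price = V(0,0) = 0.1111

Derivation:
dt = T/N = 0.166667
u = exp(sigma*sqrt(dt)) = 1.111983; d = 1/u = 0.899295
p = (exp((r-q)*dt) - d) / (u - d) = 0.488401
Discount per step: exp(-r*dt) = 0.996838
Stock lattice S(k, i) with i counting down-moves:
  k=0: S(0,0) = 1.0400
  k=1: S(1,0) = 1.1565; S(1,1) = 0.9353
  k=2: S(2,0) = 1.2860; S(2,1) = 1.0400; S(2,2) = 0.8411
  k=3: S(3,0) = 1.4300; S(3,1) = 1.1565; S(3,2) = 0.9353; S(3,3) = 0.7564
Terminal payoffs V(N, i) = max(S_T - K, 0):
  V(3,0) = 0.439971; V(3,1) = 0.166462; V(3,2) = 0.000000; V(3,3) = 0.000000
Backward induction: V(k, i) = exp(-r*dt) * [p * V(k+1, i) + (1-p) * V(k+1, i+1)]; then take max(V_cont, immediate exercise) for American.
  V(2,0) = exp(-r*dt) * [p*0.439971 + (1-p)*0.166462] = 0.299096; exercise = 0.295966; V(2,0) = max -> 0.299096
  V(2,1) = exp(-r*dt) * [p*0.166462 + (1-p)*0.000000] = 0.081043; exercise = 0.050000; V(2,1) = max -> 0.081043
  V(2,2) = exp(-r*dt) * [p*0.000000 + (1-p)*0.000000] = 0.000000; exercise = 0.000000; V(2,2) = max -> 0.000000
  V(1,0) = exp(-r*dt) * [p*0.299096 + (1-p)*0.081043] = 0.186947; exercise = 0.166462; V(1,0) = max -> 0.186947
  V(1,1) = exp(-r*dt) * [p*0.081043 + (1-p)*0.000000] = 0.039456; exercise = 0.000000; V(1,1) = max -> 0.039456
  V(0,0) = exp(-r*dt) * [p*0.186947 + (1-p)*0.039456] = 0.111139; exercise = 0.050000; V(0,0) = max -> 0.111139


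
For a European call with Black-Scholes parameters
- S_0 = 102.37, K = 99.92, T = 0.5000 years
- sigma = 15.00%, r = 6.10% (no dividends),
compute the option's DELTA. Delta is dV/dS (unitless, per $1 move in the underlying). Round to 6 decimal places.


Answer: Delta = 0.715313

Derivation:
d1 = 0.5689742739; d2 = 0.4629082568
phi(d1) = 0.3393224664; exp(-qT) = 1.0000000000; exp(-rT) = 0.9699604321
N(d1) = 0.7153132007
Delta = exp(-qT) * N(d1) = 1.0000000000 * 0.7153132007 = 0.715313


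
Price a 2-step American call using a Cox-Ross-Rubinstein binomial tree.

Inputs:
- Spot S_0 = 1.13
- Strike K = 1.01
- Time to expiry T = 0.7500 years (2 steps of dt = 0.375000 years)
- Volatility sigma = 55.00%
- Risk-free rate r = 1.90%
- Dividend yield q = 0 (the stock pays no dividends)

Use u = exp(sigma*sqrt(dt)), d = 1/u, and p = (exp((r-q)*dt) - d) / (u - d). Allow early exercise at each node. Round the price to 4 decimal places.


dt = T/N = 0.375000
u = exp(sigma*sqrt(dt)) = 1.400466; d = 1/u = 0.714048
p = (exp((r-q)*dt) - d) / (u - d) = 0.427003
Discount per step: exp(-r*dt) = 0.992900
Stock lattice S(k, i) with i counting down-moves:
  k=0: S(0,0) = 1.1300
  k=1: S(1,0) = 1.5825; S(1,1) = 0.8069
  k=2: S(2,0) = 2.2163; S(2,1) = 1.1300; S(2,2) = 0.5761
Terminal payoffs V(N, i) = max(S_T - K, 0):
  V(2,0) = 1.206274; V(2,1) = 0.120000; V(2,2) = 0.000000
Backward induction: V(k, i) = exp(-r*dt) * [p * V(k+1, i) + (1-p) * V(k+1, i+1)]; then take max(V_cont, immediate exercise) for American.
  V(1,0) = exp(-r*dt) * [p*1.206274 + (1-p)*0.120000] = 0.579697; exercise = 0.572526; V(1,0) = max -> 0.579697
  V(1,1) = exp(-r*dt) * [p*0.120000 + (1-p)*0.000000] = 0.050877; exercise = 0.000000; V(1,1) = max -> 0.050877
  V(0,0) = exp(-r*dt) * [p*0.579697 + (1-p)*0.050877] = 0.274720; exercise = 0.120000; V(0,0) = max -> 0.274720

Answer: Price = V(0,0) = 0.2747


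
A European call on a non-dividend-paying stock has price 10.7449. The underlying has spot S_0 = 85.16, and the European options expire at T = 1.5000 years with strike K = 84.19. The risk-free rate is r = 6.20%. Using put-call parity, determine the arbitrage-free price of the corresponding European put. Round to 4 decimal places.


Put-call parity: C - P = S_0 * exp(-qT) - K * exp(-rT).
S_0 * exp(-qT) = 85.1600 * 1.00000000 = 85.16000000
K * exp(-rT) = 84.1900 * 0.91119350 = 76.71338079
P = C - S*exp(-qT) + K*exp(-rT)
P = 10.7449 - 85.16000000 + 76.71338079 = 2.2983

Answer: Put price = 2.2983


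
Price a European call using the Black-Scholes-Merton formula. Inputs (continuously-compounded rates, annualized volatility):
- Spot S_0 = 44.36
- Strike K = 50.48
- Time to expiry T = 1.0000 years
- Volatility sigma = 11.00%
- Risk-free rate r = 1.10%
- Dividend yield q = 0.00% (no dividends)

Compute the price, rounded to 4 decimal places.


d1 = (ln(S/K) + (r - q + 0.5*sigma^2) * T) / (sigma * sqrt(T)) = -1.01990051
d2 = d1 - sigma * sqrt(T) = -1.12990051
exp(-rT) = 0.98906028; exp(-qT) = 1.00000000
C = S_0 * exp(-qT) * N(d1) - K * exp(-rT) * N(d2)
N(d1) = 0.15388782; N(d2) = 0.12925908
C = 44.3600 * 1.00000000 * 0.15388782 - 50.4800 * 0.98906028 * 0.12925908 = 0.3728

Answer: Price = 0.3728


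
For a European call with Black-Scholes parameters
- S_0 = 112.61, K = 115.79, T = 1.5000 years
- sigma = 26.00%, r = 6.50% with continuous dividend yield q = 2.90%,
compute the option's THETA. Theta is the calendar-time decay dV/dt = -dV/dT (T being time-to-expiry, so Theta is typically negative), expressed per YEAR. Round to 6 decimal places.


d1 = 0.2413448205; d2 = -0.0770888461
phi(d1) = 0.3874911790; exp(-qT) = 0.9574325541; exp(-rT) = 0.9071023416
Theta = -S*exp(-qT)*phi(d1)*sigma/(2*sqrt(T)) - r*K*exp(-rT)*N(d2) + q*S*exp(-qT)*N(d1)
N(d1) = 0.5953560622; N(d2) = 0.4692764331; sqrt(T) = 1.2247448714
Term 1 = -112.6100 * 0.9574325541 * 0.3874911790 * 0.2600 / (2 * 1.2247448714) = -4.4345003325
Term 2 = -0.0650 * 115.7900 * 0.9071023416 * 0.4692764331 = -3.2038298491
Term 3 = 0.0290 * 112.6100 * 0.9574325541 * 0.5953560622 = 1.8614866528
Theta = -4.4345003325 + (-3.2038298491) + (1.8614866528) = -5.776844

Answer: Theta = -5.776844
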